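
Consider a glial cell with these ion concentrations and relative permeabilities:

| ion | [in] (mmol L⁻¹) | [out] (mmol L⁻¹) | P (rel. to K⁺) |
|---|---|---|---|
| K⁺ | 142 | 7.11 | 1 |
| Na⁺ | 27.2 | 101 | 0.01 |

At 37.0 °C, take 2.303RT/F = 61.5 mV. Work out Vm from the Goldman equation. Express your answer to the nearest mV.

-76 mV

Vm = 61.5 · log₁₀[(Σ P·[cation]ₒ + Σ P·[anion]ᵢ) / (Σ P·[cation]ᵢ + Σ P·[anion]ₒ)]
Numerator = 1×7.11 + 0.01×101 = 8.12
Denominator = 1×142 + 0.01×27.2 = 142.3
Vm = 61.5 · log₁₀(0.057074) = 61.5 × (-1.2436) = -76.48 mV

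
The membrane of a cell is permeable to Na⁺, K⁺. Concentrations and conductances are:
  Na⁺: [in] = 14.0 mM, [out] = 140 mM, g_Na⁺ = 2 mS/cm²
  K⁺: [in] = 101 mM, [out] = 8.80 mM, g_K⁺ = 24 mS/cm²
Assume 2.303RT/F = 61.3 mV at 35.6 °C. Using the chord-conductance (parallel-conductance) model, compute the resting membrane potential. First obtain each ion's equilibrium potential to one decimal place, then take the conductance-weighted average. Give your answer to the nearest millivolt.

-55 mV

E_Na⁺ = (61.3/1)·log₁₀(140/14.0) = 61.3 mV
E_K⁺ = (61.3/1)·log₁₀(8.80/101) = -65.0 mV
Vm = (Σ gᵢEᵢ)/(Σ gᵢ) = (2·61.3 + 24·-65.0) / (2 + 24)
= -1437.40 / 26 = -55.28 mV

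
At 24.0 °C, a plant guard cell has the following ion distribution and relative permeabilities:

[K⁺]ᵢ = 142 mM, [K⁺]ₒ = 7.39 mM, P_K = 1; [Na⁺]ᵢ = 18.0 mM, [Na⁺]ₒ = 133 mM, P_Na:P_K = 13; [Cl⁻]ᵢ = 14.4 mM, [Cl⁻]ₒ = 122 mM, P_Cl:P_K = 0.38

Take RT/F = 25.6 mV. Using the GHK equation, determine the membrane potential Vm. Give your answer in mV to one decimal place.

Vm = 25.6 · ln[(Σ P·[cation]ₒ + Σ P·[anion]ᵢ) / (Σ P·[cation]ᵢ + Σ P·[anion]ₒ)]
Numerator = 1×7.39 + 13×133 + 0.38×14.4 = 1742
Denominator = 1×142 + 13×18.0 + 0.38×122 = 422.4
Vm = 25.6 · ln(4.1241) = 25.6 × (1.4169) = 36.27 mV

36.3 mV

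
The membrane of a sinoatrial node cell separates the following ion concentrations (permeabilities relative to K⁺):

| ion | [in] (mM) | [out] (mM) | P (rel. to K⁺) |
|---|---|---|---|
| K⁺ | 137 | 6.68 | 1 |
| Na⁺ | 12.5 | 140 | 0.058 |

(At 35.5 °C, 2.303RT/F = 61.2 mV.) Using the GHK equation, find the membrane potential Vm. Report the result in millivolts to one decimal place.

-59.3 mV

Vm = 61.2 · log₁₀[(Σ P·[cation]ₒ + Σ P·[anion]ᵢ) / (Σ P·[cation]ᵢ + Σ P·[anion]ₒ)]
Numerator = 1×6.68 + 0.058×140 = 14.8
Denominator = 1×137 + 0.058×12.5 = 137.7
Vm = 61.2 · log₁₀(0.10746) = 61.2 × (-0.9688) = -59.29 mV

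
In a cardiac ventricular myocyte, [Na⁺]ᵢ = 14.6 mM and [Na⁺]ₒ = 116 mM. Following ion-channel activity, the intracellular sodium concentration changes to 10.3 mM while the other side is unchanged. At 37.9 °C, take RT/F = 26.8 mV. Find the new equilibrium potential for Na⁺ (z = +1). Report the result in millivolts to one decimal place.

64.9 mV

After the shift: [Na⁺]_out = 116, [Na⁺]_in = 10.3 mM.
E_new = (26.8/1)·ln(116/10.3) = 26.80 · (2.4214) = 64.89 mV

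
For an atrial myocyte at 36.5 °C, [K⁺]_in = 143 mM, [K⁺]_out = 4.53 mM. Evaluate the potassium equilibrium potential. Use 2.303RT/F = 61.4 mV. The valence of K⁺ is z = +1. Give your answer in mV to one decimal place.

E = (61.4/z) · log₁₀([K⁺]_out/[K⁺]_in) with z = +1.
= (61.4/1) · log₁₀(4.53/143) = 61.40 · log₁₀(0.03168)
= 61.40 · (-1.4992) = -92.05 mV

-92.1 mV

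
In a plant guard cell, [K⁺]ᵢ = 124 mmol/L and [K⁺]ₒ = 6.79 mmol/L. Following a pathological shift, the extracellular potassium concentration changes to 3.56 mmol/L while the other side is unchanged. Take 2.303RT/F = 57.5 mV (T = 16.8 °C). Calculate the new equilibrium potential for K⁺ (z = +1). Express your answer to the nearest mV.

After the shift: [K⁺]_out = 3.56, [K⁺]_in = 124 mmol/L.
E_new = (57.5/1)·log₁₀(3.56/124) = 57.50 · (-1.5420) = -88.66 mV

-89 mV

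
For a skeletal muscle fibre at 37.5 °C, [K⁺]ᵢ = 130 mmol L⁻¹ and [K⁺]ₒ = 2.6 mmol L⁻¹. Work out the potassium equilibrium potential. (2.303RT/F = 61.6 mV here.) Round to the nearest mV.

-105 mV

E = (61.6/z) · log₁₀([K⁺]_out/[K⁺]_in) with z = +1.
= (61.6/1) · log₁₀(2.6/130) = 61.60 · log₁₀(0.02)
= 61.60 · (-1.6990) = -104.66 mV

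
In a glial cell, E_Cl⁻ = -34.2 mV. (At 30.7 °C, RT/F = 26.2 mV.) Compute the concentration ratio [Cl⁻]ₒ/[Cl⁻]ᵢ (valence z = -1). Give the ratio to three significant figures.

ln([out]/[in]) = E·z/(26.2) = -34.2 × -1 / 26.2 = 1.3053
[out]/[in] = e^(1.3053) = 3.689

3.69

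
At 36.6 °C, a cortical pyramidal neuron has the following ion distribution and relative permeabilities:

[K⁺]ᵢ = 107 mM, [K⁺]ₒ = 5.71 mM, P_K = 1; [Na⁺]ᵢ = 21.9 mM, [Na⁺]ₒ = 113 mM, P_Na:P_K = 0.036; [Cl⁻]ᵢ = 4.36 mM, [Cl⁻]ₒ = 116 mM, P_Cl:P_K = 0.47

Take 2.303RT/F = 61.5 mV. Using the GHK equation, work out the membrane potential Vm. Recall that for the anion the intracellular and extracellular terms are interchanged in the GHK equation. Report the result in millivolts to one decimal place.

Vm = 61.5 · log₁₀[(Σ P·[cation]ₒ + Σ P·[anion]ᵢ) / (Σ P·[cation]ᵢ + Σ P·[anion]ₒ)]
Numerator = 1×5.71 + 0.036×113 + 0.47×4.36 = 11.83
Denominator = 1×107 + 0.036×21.9 + 0.47×116 = 162.3
Vm = 61.5 · log₁₀(0.072869) = 61.5 × (-1.1375) = -69.95 mV

-70.0 mV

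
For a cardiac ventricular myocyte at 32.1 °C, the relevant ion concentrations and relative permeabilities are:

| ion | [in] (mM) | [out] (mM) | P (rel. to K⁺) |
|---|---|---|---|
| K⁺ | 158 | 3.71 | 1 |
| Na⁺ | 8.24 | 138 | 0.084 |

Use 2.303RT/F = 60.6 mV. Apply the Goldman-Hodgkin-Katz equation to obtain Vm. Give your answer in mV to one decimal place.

Vm = 60.6 · log₁₀[(Σ P·[cation]ₒ + Σ P·[anion]ᵢ) / (Σ P·[cation]ᵢ + Σ P·[anion]ₒ)]
Numerator = 1×3.71 + 0.084×138 = 15.3
Denominator = 1×158 + 0.084×8.24 = 158.7
Vm = 60.6 · log₁₀(0.096426) = 60.6 × (-1.0158) = -61.56 mV

-61.6 mV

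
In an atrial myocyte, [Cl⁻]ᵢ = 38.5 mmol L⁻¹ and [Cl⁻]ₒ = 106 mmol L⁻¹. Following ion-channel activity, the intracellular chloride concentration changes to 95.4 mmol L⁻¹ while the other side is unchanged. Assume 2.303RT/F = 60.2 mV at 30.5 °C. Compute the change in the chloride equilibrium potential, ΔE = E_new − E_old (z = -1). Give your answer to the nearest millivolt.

24 mV

E_old = (60.2/-1)·log₁₀(106/38.5) = -26.48 mV
E_new = (60.2/-1)·log₁₀(106/95.4) = -2.75 mV
ΔE = -2.75 − (-26.48) = 23.72 mV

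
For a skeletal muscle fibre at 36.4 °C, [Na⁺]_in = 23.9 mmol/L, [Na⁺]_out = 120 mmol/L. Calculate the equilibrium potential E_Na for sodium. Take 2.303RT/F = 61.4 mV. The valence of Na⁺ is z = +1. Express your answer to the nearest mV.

43 mV

E = (61.4/z) · log₁₀([Na⁺]_out/[Na⁺]_in) with z = +1.
= (61.4/1) · log₁₀(120/23.9) = 61.40 · log₁₀(5.021)
= 61.40 · (0.7008) = 43.03 mV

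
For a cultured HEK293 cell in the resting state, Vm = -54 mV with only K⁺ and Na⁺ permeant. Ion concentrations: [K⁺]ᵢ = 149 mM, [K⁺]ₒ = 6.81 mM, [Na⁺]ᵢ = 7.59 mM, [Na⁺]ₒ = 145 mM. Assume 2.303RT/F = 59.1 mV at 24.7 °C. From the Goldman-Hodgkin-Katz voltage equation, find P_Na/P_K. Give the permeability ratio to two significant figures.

Let α = P_Na/P_K. GHK: Vm = 59.1·log₁₀[(Kₒ + α·Naₒ)/(Kᵢ + α·Naᵢ)].
10^(Vm/59.1) = 10^(-54.0/59.1) = 0.12198
So 0.12198·(Kᵢ + α·Naᵢ) = Kₒ + α·Naₒ → α = (0.12198·149.0 − 6.81) / (145.0 − 0.12198·7.59)
α = (18.18 − 6.81) / (145.0 − 0.9258) = 11.37/144.1 = 0.07888

0.079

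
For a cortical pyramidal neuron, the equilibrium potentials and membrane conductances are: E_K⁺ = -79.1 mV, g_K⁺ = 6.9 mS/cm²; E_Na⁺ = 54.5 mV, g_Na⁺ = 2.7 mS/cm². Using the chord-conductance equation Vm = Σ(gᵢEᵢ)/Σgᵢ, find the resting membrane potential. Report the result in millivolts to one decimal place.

-41.5 mV

Σ gᵢEᵢ = 6.9·(-79.1) + 2.7·(54.5) = -398.64
Σ gᵢ = 6.9 + 2.7 = 9.6
Vm = -398.64 / 9.6 = -41.52 mV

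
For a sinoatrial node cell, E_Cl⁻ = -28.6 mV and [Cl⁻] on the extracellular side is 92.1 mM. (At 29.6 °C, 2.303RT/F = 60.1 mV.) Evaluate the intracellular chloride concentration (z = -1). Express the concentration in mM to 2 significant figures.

Nernst: E = (60.1/-1) · log₁₀([out]/[in]), so log₁₀([out]/[in]) = -28.6 × -1 / 60.1 = 0.4759.
[out]/[in] = 10^(0.4759) = 2.991.
[in] = 92.1 / 2.991 = 30.79 mM.

31 mM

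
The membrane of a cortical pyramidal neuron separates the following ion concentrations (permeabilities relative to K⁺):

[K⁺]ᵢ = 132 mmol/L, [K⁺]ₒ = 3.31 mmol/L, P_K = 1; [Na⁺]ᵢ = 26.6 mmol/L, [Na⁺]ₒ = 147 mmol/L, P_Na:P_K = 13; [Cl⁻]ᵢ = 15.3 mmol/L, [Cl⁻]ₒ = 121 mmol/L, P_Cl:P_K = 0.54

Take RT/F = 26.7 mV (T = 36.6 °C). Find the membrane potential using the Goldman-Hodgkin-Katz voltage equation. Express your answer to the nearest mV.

Vm = 26.7 · ln[(Σ P·[cation]ₒ + Σ P·[anion]ᵢ) / (Σ P·[cation]ᵢ + Σ P·[anion]ₒ)]
Numerator = 1×3.31 + 13×147 + 0.54×15.3 = 1923
Denominator = 1×132 + 13×26.6 + 0.54×121 = 543.1
Vm = 26.7 · ln(3.5397) = 26.7 × (1.2641) = 33.75 mV

34 mV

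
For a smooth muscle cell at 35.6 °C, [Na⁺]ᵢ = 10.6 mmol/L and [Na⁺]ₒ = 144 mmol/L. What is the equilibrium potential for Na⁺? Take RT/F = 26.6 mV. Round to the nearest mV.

E = (26.6/z) · ln([Na⁺]_out/[Na⁺]_in) with z = +1.
= (26.6/1) · ln(144/10.6) = 26.60 · ln(13.58)
= 26.60 · (2.6090) = 69.40 mV

69 mV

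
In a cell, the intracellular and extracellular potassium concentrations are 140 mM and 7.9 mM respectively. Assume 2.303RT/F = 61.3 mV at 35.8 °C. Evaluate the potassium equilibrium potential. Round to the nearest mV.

-77 mV

E = (61.3/z) · log₁₀([K⁺]_out/[K⁺]_in) with z = +1.
= (61.3/1) · log₁₀(7.9/140) = 61.30 · log₁₀(0.05643)
= 61.30 · (-1.2485) = -76.53 mV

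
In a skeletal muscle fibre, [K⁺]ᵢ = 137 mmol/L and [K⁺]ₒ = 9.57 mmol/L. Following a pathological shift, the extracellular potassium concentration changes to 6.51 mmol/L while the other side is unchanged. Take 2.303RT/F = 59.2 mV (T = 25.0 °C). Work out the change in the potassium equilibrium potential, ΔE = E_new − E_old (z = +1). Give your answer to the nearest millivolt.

E_old = (59.2/1)·log₁₀(9.57/137) = -68.42 mV
E_new = (59.2/1)·log₁₀(6.51/137) = -78.33 mV
ΔE = -78.33 − (-68.42) = -9.91 mV

-10 mV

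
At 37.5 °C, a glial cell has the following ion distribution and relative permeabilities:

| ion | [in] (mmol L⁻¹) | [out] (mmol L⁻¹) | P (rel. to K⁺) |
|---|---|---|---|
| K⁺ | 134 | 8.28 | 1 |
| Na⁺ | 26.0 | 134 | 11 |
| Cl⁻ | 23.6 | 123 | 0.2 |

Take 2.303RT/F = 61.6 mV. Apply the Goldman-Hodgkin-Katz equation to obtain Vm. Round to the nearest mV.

Vm = 61.6 · log₁₀[(Σ P·[cation]ₒ + Σ P·[anion]ᵢ) / (Σ P·[cation]ᵢ + Σ P·[anion]ₒ)]
Numerator = 1×8.28 + 11×134 + 0.2×23.6 = 1487
Denominator = 1×134 + 11×26.0 + 0.2×123 = 444.6
Vm = 61.6 · log₁₀(3.3446) = 61.6 × (0.5243) = 32.30 mV

32 mV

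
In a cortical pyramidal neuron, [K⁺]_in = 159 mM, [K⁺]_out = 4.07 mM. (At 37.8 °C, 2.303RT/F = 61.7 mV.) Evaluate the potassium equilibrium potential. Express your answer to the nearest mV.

E = (61.7/z) · log₁₀([K⁺]_out/[K⁺]_in) with z = +1.
= (61.7/1) · log₁₀(4.07/159) = 61.70 · log₁₀(0.0256)
= 61.70 · (-1.5918) = -98.21 mV

-98 mV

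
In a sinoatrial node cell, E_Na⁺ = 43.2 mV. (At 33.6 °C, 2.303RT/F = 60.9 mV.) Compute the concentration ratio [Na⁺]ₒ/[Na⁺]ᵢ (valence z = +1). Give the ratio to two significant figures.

log₁₀([out]/[in]) = E·z/(60.9) = 43.2 × 1 / 60.9 = 0.7094
[out]/[in] = 10^(0.7094) = 5.121

5.1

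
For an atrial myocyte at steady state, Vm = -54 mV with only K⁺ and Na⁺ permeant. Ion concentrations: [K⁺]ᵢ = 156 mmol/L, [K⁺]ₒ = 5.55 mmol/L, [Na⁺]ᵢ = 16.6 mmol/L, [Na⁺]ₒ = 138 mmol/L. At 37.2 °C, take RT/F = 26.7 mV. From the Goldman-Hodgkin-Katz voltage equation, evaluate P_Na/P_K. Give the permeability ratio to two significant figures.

Let α = P_Na/P_K. GHK: Vm = 26.7·ln[(Kₒ + α·Naₒ)/(Kᵢ + α·Naᵢ)].
e^(Vm/26.7) = e^(-54.0/26.7) = 0.13233
So 0.13233·(Kᵢ + α·Naᵢ) = Kₒ + α·Naₒ → α = (0.13233·156.0 − 5.55) / (138.0 − 0.13233·16.6)
α = (20.64 − 5.55) / (138.0 − 2.197) = 15.09/135.8 = 0.1111

0.11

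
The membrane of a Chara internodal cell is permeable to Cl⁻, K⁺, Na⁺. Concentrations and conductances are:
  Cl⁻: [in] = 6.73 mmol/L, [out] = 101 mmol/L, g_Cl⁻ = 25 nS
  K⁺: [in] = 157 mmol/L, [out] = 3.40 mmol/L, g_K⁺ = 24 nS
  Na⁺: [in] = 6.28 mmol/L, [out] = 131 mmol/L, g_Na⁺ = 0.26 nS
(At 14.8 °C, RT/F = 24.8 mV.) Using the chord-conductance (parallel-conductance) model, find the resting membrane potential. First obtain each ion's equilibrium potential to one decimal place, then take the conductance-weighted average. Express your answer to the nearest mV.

E_Cl⁻ = (24.8/-1)·ln(101/6.73) = -67.2 mV
E_K⁺ = (24.8/1)·ln(3.40/157) = -95.0 mV
E_Na⁺ = (24.8/1)·ln(131/6.28) = 75.3 mV
Vm = (Σ gᵢEᵢ)/(Σ gᵢ) = (25·-67.2 + 24·-95.0 + 0.26·75.3) / (25 + 24 + 0.26)
= -3940.42 / 49.26 = -79.99 mV

-80 mV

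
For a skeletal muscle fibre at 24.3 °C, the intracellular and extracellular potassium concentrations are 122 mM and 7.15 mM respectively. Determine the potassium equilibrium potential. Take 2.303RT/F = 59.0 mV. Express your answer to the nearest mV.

E = (59.0/z) · log₁₀([K⁺]_out/[K⁺]_in) with z = +1.
= (59.0/1) · log₁₀(7.15/122) = 59.00 · log₁₀(0.05861)
= 59.00 · (-1.2321) = -72.69 mV

-73 mV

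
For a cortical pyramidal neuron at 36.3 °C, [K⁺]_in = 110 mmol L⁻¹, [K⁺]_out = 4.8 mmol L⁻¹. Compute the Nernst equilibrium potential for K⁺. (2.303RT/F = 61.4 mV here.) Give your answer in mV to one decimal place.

-83.5 mV

E = (61.4/z) · log₁₀([K⁺]_out/[K⁺]_in) with z = +1.
= (61.4/1) · log₁₀(4.8/110) = 61.40 · log₁₀(0.04364)
= 61.40 · (-1.3602) = -83.51 mV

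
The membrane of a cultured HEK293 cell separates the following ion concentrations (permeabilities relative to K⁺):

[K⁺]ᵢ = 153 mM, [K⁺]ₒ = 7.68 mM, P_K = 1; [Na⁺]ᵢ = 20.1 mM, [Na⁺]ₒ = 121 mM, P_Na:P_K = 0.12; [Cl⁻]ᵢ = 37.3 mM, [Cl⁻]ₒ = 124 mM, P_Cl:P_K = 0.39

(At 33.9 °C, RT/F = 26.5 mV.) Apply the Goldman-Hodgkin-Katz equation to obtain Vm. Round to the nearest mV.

Vm = 26.5 · ln[(Σ P·[cation]ₒ + Σ P·[anion]ᵢ) / (Σ P·[cation]ᵢ + Σ P·[anion]ₒ)]
Numerator = 1×7.68 + 0.12×121 + 0.39×37.3 = 36.75
Denominator = 1×153 + 0.12×20.1 + 0.39×124 = 203.8
Vm = 26.5 · ln(0.18033) = 26.5 × (-1.7129) = -45.39 mV

-45 mV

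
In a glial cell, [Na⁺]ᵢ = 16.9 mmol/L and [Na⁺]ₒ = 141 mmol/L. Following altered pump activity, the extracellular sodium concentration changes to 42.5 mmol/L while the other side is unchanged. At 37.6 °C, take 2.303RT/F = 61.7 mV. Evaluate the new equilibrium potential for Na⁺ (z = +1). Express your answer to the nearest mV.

25 mV

After the shift: [Na⁺]_out = 42.5, [Na⁺]_in = 16.9 mmol/L.
E_new = (61.7/1)·log₁₀(42.5/16.9) = 61.70 · (0.4005) = 24.71 mV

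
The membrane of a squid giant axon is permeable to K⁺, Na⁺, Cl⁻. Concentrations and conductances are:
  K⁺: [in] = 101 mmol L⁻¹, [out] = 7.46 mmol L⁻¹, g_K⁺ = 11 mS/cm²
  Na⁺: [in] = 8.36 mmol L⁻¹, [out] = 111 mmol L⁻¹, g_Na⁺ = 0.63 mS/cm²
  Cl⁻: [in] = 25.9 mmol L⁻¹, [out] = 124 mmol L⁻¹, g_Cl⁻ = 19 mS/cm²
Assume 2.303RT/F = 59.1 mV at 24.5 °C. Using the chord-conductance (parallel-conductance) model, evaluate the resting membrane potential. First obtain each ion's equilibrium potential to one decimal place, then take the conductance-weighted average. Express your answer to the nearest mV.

-48 mV

E_K⁺ = (59.1/1)·log₁₀(7.46/101) = -66.9 mV
E_Na⁺ = (59.1/1)·log₁₀(111/8.36) = 66.4 mV
E_Cl⁻ = (59.1/-1)·log₁₀(124/25.9) = -40.2 mV
Vm = (Σ gᵢEᵢ)/(Σ gᵢ) = (11·-66.9 + 0.63·66.4 + 19·-40.2) / (11 + 0.63 + 19)
= -1457.87 / 30.63 = -47.60 mV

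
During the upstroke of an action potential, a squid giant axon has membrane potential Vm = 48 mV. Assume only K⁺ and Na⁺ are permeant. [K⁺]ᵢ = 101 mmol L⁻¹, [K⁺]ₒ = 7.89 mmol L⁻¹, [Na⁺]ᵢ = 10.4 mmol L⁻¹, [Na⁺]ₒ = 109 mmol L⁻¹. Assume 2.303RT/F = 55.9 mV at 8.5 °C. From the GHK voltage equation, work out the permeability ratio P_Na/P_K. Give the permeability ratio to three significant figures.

Let α = P_Na/P_K. GHK: Vm = 55.9·log₁₀[(Kₒ + α·Naₒ)/(Kᵢ + α·Naᵢ)].
10^(Vm/55.9) = 10^(48.0/55.9) = 7.2223
So 7.2223·(Kᵢ + α·Naᵢ) = Kₒ + α·Naₒ → α = (7.2223·101.0 − 7.89) / (109.0 − 7.2223·10.4)
α = (729.5 − 7.89) / (109.0 − 75.11) = 721.6/33.89 = 21.29

21.3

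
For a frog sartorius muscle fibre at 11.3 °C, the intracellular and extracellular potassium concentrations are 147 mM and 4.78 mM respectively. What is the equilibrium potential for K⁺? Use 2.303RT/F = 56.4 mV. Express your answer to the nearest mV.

-84 mV

E = (56.4/z) · log₁₀([K⁺]_out/[K⁺]_in) with z = +1.
= (56.4/1) · log₁₀(4.78/147) = 56.40 · log₁₀(0.03252)
= 56.40 · (-1.4879) = -83.92 mV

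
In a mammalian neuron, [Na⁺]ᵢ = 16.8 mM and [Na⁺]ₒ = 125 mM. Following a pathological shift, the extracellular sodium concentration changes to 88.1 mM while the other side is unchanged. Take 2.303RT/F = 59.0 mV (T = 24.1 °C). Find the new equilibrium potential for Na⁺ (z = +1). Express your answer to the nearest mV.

After the shift: [Na⁺]_out = 88.1, [Na⁺]_in = 16.8 mM.
E_new = (59.0/1)·log₁₀(88.1/16.8) = 59.00 · (0.7197) = 42.46 mV

42 mV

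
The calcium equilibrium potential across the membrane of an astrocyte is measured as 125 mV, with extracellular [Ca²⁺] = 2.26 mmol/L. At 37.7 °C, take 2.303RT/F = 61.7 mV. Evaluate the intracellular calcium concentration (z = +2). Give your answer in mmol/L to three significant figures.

Nernst: E = (61.7/2) · log₁₀([out]/[in]), so log₁₀([out]/[in]) = 125.0 × 2 / 61.7 = 4.0519.
[out]/[in] = 10^(4.0519) = 1.127e+04.
[in] = 2.26 / 1.127e+04 = 0.0002006 mmol/L.

0.000201 mmol/L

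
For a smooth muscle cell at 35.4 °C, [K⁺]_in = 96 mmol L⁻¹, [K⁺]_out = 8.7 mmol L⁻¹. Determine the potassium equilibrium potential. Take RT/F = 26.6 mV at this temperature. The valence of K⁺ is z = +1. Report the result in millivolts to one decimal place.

-63.9 mV

E = (26.6/z) · ln([K⁺]_out/[K⁺]_in) with z = +1.
= (26.6/1) · ln(8.7/96) = 26.60 · ln(0.09062)
= 26.60 · (-2.4010) = -63.87 mV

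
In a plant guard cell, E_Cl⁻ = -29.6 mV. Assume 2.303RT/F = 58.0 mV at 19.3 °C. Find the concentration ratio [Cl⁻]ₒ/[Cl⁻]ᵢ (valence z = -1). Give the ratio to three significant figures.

3.24

log₁₀([out]/[in]) = E·z/(58.0) = -29.6 × -1 / 58.0 = 0.5103
[out]/[in] = 10^(0.5103) = 3.239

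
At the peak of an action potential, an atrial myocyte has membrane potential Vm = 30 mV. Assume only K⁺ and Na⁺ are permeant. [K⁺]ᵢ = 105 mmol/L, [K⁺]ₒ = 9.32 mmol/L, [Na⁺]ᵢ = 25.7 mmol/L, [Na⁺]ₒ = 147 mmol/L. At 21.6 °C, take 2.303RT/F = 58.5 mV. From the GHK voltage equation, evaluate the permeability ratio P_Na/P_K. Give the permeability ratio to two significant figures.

Let α = P_Na/P_K. GHK: Vm = 58.5·log₁₀[(Kₒ + α·Naₒ)/(Kᵢ + α·Naᵢ)].
10^(Vm/58.5) = 10^(30.0/58.5) = 3.257
So 3.257·(Kᵢ + α·Naᵢ) = Kₒ + α·Naₒ → α = (3.257·105.0 − 9.32) / (147.0 − 3.257·25.7)
α = (342 − 9.32) / (147.0 − 83.71) = 332.7/63.29 = 5.256

5.3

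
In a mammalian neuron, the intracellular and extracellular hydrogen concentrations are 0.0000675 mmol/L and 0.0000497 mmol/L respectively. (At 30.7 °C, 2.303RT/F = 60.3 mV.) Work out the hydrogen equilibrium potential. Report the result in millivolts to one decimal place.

-8.0 mV

E = (60.3/z) · log₁₀([H⁺]_out/[H⁺]_in) with z = +1.
= (60.3/1) · log₁₀(0.0000497/0.0000675) = 60.30 · log₁₀(0.7363)
= 60.30 · (-0.1329) = -8.02 mV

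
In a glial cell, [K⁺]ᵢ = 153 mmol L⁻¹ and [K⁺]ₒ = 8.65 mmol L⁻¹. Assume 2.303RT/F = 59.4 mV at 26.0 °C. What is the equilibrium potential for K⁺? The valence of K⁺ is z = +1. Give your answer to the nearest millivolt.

-74 mV

E = (59.4/z) · log₁₀([K⁺]_out/[K⁺]_in) with z = +1.
= (59.4/1) · log₁₀(8.65/153) = 59.40 · log₁₀(0.05654)
= 59.40 · (-1.2477) = -74.11 mV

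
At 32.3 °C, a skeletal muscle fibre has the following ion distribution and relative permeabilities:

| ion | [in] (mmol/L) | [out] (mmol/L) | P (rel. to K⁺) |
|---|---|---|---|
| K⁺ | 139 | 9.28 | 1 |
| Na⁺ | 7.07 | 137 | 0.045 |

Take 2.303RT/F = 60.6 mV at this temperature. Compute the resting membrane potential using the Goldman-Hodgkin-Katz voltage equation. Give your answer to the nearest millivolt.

-58 mV

Vm = 60.6 · log₁₀[(Σ P·[cation]ₒ + Σ P·[anion]ᵢ) / (Σ P·[cation]ᵢ + Σ P·[anion]ₒ)]
Numerator = 1×9.28 + 0.045×137 = 15.45
Denominator = 1×139 + 0.045×7.07 = 139.3
Vm = 60.6 · log₁₀(0.11086) = 60.6 × (-0.9552) = -57.89 mV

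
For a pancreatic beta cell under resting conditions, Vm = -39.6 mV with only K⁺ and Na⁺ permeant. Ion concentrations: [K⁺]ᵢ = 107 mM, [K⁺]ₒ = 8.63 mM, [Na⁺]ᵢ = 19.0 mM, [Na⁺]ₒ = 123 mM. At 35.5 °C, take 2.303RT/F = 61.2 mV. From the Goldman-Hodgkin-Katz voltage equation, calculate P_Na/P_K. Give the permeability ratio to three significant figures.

0.130

Let α = P_Na/P_K. GHK: Vm = 61.2·log₁₀[(Kₒ + α·Naₒ)/(Kᵢ + α·Naᵢ)].
10^(Vm/61.2) = 10^(-39.6/61.2) = 0.22539
So 0.22539·(Kᵢ + α·Naᵢ) = Kₒ + α·Naₒ → α = (0.22539·107.0 − 8.63) / (123.0 − 0.22539·19.0)
α = (24.12 − 8.63) / (123.0 − 4.282) = 15.49/118.7 = 0.1305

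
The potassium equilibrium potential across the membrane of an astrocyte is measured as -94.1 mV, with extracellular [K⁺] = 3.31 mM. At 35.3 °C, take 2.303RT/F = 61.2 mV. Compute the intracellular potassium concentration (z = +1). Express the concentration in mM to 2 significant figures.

110 mM

Nernst: E = (61.2/1) · log₁₀([out]/[in]), so log₁₀([out]/[in]) = -94.1 × 1 / 61.2 = -1.5376.
[out]/[in] = 10^(-1.5376) = 0.029.
[in] = 3.31 / 0.029 = 114.1 mM.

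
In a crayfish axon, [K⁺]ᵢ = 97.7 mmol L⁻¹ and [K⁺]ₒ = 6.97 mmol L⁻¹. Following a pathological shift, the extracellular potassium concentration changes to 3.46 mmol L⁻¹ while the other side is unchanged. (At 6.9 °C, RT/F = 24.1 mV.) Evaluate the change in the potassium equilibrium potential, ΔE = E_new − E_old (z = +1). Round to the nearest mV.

-17 mV

E_old = (24.1/1)·ln(6.97/97.7) = -63.63 mV
E_new = (24.1/1)·ln(3.46/97.7) = -80.51 mV
ΔE = -80.51 − (-63.63) = -16.88 mV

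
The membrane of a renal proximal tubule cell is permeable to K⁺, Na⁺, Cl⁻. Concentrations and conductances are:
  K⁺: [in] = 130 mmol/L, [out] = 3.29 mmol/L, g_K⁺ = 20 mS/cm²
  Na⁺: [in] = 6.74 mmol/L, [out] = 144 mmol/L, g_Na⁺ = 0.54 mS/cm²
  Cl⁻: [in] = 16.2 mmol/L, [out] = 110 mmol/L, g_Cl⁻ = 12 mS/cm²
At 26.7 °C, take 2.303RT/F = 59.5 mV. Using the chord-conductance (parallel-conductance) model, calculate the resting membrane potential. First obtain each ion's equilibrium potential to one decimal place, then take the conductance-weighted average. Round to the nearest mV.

E_K⁺ = (59.5/1)·log₁₀(3.29/130) = -95.0 mV
E_Na⁺ = (59.5/1)·log₁₀(144/6.74) = 79.1 mV
E_Cl⁻ = (59.5/-1)·log₁₀(110/16.2) = -49.5 mV
Vm = (Σ gᵢEᵢ)/(Σ gᵢ) = (20·-95.0 + 0.54·79.1 + 12·-49.5) / (20 + 0.54 + 12)
= -2451.29 / 32.54 = -75.33 mV

-75 mV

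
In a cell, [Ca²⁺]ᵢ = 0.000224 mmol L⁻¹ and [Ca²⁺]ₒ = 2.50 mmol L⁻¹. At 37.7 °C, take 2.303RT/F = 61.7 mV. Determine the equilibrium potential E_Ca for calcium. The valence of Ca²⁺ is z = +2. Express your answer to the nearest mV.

E = (61.7/z) · log₁₀([Ca²⁺]_out/[Ca²⁺]_in) with z = +2.
= (61.7/2) · log₁₀(2.50/0.000224) = 30.85 · log₁₀(1.116e+04)
= 30.85 · (4.0477) = 124.87 mV

125 mV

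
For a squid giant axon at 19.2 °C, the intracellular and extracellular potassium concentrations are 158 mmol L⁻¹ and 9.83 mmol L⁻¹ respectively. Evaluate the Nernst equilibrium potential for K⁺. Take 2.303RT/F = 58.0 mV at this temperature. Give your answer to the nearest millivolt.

E = (58.0/z) · log₁₀([K⁺]_out/[K⁺]_in) with z = +1.
= (58.0/1) · log₁₀(9.83/158) = 58.00 · log₁₀(0.06222)
= 58.00 · (-1.2061) = -69.95 mV

-70 mV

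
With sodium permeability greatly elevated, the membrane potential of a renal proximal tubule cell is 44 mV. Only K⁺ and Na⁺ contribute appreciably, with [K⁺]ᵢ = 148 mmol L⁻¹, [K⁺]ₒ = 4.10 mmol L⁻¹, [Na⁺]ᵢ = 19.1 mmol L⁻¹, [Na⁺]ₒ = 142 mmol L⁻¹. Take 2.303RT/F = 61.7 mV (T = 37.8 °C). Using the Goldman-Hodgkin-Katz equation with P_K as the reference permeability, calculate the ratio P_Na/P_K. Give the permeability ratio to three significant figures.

Let α = P_Na/P_K. GHK: Vm = 61.7·log₁₀[(Kₒ + α·Naₒ)/(Kᵢ + α·Naᵢ)].
10^(Vm/61.7) = 10^(44.0/61.7) = 5.1657
So 5.1657·(Kᵢ + α·Naᵢ) = Kₒ + α·Naₒ → α = (5.1657·148.0 − 4.1) / (142.0 − 5.1657·19.1)
α = (764.5 − 4.1) / (142.0 − 98.66) = 760.4/43.34 = 17.55

17.5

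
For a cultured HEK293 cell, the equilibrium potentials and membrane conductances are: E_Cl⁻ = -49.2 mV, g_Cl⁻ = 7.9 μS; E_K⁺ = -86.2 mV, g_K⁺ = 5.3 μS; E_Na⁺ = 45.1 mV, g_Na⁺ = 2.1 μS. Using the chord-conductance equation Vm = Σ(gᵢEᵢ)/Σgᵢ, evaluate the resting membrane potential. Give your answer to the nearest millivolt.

Σ gᵢEᵢ = 7.9·(-49.2) + 5.3·(-86.2) + 2.1·(45.1) = -750.83
Σ gᵢ = 7.9 + 5.3 + 2.1 = 15.3
Vm = -750.83 / 15.3 = -49.07 mV

-49 mV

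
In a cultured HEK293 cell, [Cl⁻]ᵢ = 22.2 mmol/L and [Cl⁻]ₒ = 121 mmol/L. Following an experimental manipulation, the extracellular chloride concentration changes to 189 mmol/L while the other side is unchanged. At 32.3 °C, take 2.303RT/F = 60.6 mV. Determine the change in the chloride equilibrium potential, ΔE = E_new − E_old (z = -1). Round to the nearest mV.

-12 mV

E_old = (60.6/-1)·log₁₀(121/22.2) = -44.63 mV
E_new = (60.6/-1)·log₁₀(189/22.2) = -56.36 mV
ΔE = -56.36 − (-44.63) = -11.74 mV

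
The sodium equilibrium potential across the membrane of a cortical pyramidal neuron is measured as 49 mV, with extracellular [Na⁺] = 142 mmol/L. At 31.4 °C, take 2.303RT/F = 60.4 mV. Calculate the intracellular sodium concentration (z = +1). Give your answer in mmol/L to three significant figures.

21.9 mmol/L

Nernst: E = (60.4/1) · log₁₀([out]/[in]), so log₁₀([out]/[in]) = 49.0 × 1 / 60.4 = 0.8113.
[out]/[in] = 10^(0.8113) = 6.475.
[in] = 142 / 6.475 = 21.93 mmol/L.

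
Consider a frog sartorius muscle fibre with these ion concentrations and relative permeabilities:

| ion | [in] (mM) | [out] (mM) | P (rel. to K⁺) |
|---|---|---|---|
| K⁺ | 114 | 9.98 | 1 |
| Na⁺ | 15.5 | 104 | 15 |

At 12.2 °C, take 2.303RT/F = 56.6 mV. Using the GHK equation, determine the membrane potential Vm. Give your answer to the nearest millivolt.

Vm = 56.6 · log₁₀[(Σ P·[cation]ₒ + Σ P·[anion]ᵢ) / (Σ P·[cation]ᵢ + Σ P·[anion]ₒ)]
Numerator = 1×9.98 + 15×104 = 1570
Denominator = 1×114 + 15×15.5 = 346.5
Vm = 56.6 · log₁₀(4.531) = 56.6 × (0.6562) = 37.14 mV

37 mV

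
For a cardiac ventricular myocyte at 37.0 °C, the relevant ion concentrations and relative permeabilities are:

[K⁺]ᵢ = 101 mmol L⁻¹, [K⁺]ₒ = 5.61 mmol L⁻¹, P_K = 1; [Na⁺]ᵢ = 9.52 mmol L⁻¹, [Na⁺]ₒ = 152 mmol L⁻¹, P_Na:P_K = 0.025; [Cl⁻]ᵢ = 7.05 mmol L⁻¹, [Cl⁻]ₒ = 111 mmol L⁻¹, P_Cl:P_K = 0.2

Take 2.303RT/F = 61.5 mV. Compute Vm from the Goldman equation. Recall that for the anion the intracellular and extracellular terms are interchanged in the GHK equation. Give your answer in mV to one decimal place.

-65.0 mV

Vm = 61.5 · log₁₀[(Σ P·[cation]ₒ + Σ P·[anion]ᵢ) / (Σ P·[cation]ᵢ + Σ P·[anion]ₒ)]
Numerator = 1×5.61 + 0.025×152 + 0.2×7.05 = 10.82
Denominator = 1×101 + 0.025×9.52 + 0.2×111 = 123.4
Vm = 61.5 · log₁₀(0.087655) = 61.5 × (-1.0572) = -65.02 mV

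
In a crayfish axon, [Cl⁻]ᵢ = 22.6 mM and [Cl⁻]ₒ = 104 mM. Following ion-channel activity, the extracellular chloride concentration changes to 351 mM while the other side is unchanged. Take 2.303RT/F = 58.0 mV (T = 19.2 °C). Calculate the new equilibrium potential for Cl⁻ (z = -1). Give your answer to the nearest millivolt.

-69 mV

After the shift: [Cl⁻]_out = 351, [Cl⁻]_in = 22.6 mM.
E_new = (58.0/-1)·log₁₀(351/22.6) = -58.00 · (1.1912) = -69.09 mV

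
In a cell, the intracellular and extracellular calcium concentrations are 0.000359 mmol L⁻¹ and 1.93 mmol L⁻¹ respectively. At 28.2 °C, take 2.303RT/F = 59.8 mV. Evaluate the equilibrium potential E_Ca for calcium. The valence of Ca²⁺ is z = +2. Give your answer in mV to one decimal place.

E = (59.8/z) · log₁₀([Ca²⁺]_out/[Ca²⁺]_in) with z = +2.
= (59.8/2) · log₁₀(1.93/0.000359) = 29.90 · log₁₀(5376)
= 29.90 · (3.7305) = 111.54 mV

111.5 mV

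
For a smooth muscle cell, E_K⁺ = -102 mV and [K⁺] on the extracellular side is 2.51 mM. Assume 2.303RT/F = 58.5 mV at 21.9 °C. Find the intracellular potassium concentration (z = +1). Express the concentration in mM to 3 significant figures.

139 mM

Nernst: E = (58.5/1) · log₁₀([out]/[in]), so log₁₀([out]/[in]) = -102.0 × 1 / 58.5 = -1.7436.
[out]/[in] = 10^(-1.7436) = 0.01805.
[in] = 2.51 / 0.01805 = 139.1 mM.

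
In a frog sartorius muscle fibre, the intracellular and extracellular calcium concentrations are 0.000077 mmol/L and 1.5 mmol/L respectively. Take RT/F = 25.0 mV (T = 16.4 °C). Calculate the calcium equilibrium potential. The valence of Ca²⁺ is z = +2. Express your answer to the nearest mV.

123 mV

E = (25.0/z) · ln([Ca²⁺]_out/[Ca²⁺]_in) with z = +2.
= (25.0/2) · ln(1.5/0.000077) = 12.50 · ln(1.948e+04)
= 12.50 · (9.8772) = 123.46 mV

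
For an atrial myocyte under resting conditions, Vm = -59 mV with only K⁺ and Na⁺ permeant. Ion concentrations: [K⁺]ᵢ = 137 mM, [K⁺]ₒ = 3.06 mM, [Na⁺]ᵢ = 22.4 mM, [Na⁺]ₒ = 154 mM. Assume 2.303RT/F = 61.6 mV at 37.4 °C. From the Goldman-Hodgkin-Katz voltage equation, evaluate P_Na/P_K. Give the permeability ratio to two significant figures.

0.079

Let α = P_Na/P_K. GHK: Vm = 61.6·log₁₀[(Kₒ + α·Naₒ)/(Kᵢ + α·Naᵢ)].
10^(Vm/61.6) = 10^(-59.0/61.6) = 0.11021
So 0.11021·(Kᵢ + α·Naᵢ) = Kₒ + α·Naₒ → α = (0.11021·137.0 − 3.06) / (154.0 − 0.11021·22.4)
α = (15.1 − 3.06) / (154.0 − 2.469) = 12.04/151.5 = 0.07944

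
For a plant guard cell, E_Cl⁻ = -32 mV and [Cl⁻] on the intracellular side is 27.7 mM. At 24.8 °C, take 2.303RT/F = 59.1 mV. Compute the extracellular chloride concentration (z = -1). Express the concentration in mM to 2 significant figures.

96 mM

Nernst: E = (59.1/-1) · log₁₀([out]/[in]), so log₁₀([out]/[in]) = -32.0 × -1 / 59.1 = 0.5415.
[out]/[in] = 10^(0.5415) = 3.479.
[out] = 3.479 × 27.7 = 96.37 mM.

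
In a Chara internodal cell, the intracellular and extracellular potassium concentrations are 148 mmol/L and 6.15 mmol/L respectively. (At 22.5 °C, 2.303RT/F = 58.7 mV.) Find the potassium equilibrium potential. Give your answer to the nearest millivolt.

-81 mV

E = (58.7/z) · log₁₀([K⁺]_out/[K⁺]_in) with z = +1.
= (58.7/1) · log₁₀(6.15/148) = 58.70 · log₁₀(0.04155)
= 58.70 · (-1.3814) = -81.09 mV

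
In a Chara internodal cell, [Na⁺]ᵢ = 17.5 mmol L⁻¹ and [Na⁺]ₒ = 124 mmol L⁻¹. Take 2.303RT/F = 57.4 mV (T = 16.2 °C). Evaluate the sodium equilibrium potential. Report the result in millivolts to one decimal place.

E = (57.4/z) · log₁₀([Na⁺]_out/[Na⁺]_in) with z = +1.
= (57.4/1) · log₁₀(124/17.5) = 57.40 · log₁₀(7.086)
= 57.40 · (0.8504) = 48.81 mV

48.8 mV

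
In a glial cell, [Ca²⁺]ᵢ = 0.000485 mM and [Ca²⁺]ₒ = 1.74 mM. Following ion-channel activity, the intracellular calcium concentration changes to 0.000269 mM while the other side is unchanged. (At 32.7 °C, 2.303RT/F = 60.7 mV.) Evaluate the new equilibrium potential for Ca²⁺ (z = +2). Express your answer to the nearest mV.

After the shift: [Ca²⁺]_out = 1.74, [Ca²⁺]_in = 0.000269 mM.
E_new = (60.7/2)·log₁₀(1.74/0.000269) = 30.35 · (3.8108) = 115.66 mV

116 mV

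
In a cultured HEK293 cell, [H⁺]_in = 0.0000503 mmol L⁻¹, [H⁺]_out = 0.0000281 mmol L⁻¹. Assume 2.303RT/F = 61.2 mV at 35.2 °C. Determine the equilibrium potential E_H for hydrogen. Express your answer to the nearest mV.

E = (61.2/z) · log₁₀([H⁺]_out/[H⁺]_in) with z = +1.
= (61.2/1) · log₁₀(0.0000281/0.0000503) = 61.20 · log₁₀(0.5586)
= 61.20 · (-0.2529) = -15.48 mV

-15 mV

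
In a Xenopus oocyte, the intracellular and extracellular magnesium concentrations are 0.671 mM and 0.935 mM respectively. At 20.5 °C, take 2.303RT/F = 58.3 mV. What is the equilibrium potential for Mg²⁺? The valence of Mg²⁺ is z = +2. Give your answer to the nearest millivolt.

4 mV

E = (58.3/z) · log₁₀([Mg²⁺]_out/[Mg²⁺]_in) with z = +2.
= (58.3/2) · log₁₀(0.935/0.671) = 29.15 · log₁₀(1.393)
= 29.15 · (0.1441) = 4.20 mV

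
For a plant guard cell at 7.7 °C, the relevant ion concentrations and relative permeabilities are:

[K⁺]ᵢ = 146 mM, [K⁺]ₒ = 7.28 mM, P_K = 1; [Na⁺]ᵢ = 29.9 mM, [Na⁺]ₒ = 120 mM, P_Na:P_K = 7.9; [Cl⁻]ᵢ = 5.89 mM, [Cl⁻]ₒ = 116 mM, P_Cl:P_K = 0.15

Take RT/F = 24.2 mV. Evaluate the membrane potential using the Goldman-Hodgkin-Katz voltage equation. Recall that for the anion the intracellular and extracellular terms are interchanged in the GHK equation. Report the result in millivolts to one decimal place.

21.1 mV

Vm = 24.2 · ln[(Σ P·[cation]ₒ + Σ P·[anion]ᵢ) / (Σ P·[cation]ᵢ + Σ P·[anion]ₒ)]
Numerator = 1×7.28 + 7.9×120 + 0.15×5.89 = 956.2
Denominator = 1×146 + 7.9×29.9 + 0.15×116 = 399.6
Vm = 24.2 · ln(2.3927) = 24.2 × (0.8724) = 21.11 mV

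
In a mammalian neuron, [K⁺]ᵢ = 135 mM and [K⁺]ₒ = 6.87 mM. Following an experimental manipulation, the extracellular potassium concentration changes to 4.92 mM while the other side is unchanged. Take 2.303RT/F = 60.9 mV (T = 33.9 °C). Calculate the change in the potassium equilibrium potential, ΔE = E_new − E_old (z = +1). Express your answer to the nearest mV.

-9 mV

E_old = (60.9/1)·log₁₀(6.87/135) = -78.77 mV
E_new = (60.9/1)·log₁₀(4.92/135) = -87.60 mV
ΔE = -87.60 − (-78.77) = -8.83 mV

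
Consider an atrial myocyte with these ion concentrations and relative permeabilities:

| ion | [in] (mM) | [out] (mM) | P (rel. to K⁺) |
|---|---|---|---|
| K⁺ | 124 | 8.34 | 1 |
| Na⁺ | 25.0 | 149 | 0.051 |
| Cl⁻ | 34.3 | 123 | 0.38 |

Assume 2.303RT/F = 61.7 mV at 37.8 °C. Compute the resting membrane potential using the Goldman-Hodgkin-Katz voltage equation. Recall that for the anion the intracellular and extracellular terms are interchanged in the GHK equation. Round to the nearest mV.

Vm = 61.7 · log₁₀[(Σ P·[cation]ₒ + Σ P·[anion]ᵢ) / (Σ P·[cation]ᵢ + Σ P·[anion]ₒ)]
Numerator = 1×8.34 + 0.051×149 + 0.38×34.3 = 28.97
Denominator = 1×124 + 0.051×25.0 + 0.38×123 = 172
Vm = 61.7 · log₁₀(0.16843) = 61.7 × (-0.7736) = -47.73 mV

-48 mV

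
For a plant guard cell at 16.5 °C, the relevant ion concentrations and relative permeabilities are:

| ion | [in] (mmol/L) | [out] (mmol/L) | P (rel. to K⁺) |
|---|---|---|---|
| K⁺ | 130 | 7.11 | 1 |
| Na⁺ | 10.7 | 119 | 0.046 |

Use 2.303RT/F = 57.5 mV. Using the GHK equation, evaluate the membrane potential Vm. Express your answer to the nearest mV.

Vm = 57.5 · log₁₀[(Σ P·[cation]ₒ + Σ P·[anion]ᵢ) / (Σ P·[cation]ᵢ + Σ P·[anion]ₒ)]
Numerator = 1×7.11 + 0.046×119 = 12.58
Denominator = 1×130 + 0.046×10.7 = 130.5
Vm = 57.5 · log₁₀(0.096435) = 57.5 × (-1.0158) = -58.41 mV

-58 mV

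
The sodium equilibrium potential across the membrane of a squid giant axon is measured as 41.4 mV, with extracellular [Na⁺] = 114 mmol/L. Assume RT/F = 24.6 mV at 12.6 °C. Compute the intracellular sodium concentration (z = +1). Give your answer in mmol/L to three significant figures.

21.2 mmol/L

Nernst: E = (24.6/1) · ln([out]/[in]), so ln([out]/[in]) = 41.4 × 1 / 24.6 = 1.6829.
[out]/[in] = e^(1.6829) = 5.381.
[in] = 114 / 5.381 = 21.18 mmol/L.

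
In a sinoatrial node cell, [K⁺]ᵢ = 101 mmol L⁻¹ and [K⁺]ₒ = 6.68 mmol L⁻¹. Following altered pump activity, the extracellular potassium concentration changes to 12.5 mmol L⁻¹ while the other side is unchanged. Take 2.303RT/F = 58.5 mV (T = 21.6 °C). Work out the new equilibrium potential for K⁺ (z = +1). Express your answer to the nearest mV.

After the shift: [K⁺]_out = 12.5, [K⁺]_in = 101 mmol L⁻¹.
E_new = (58.5/1)·log₁₀(12.5/101) = 58.50 · (-0.9074) = -53.08 mV

-53 mV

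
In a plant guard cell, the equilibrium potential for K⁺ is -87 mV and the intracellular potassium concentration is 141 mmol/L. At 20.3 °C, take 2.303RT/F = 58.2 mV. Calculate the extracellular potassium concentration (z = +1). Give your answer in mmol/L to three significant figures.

4.51 mmol/L

Nernst: E = (58.2/1) · log₁₀([out]/[in]), so log₁₀([out]/[in]) = -87.0 × 1 / 58.2 = -1.4948.
[out]/[in] = 10^(-1.4948) = 0.032.
[out] = 0.032 × 141 = 4.512 mmol/L.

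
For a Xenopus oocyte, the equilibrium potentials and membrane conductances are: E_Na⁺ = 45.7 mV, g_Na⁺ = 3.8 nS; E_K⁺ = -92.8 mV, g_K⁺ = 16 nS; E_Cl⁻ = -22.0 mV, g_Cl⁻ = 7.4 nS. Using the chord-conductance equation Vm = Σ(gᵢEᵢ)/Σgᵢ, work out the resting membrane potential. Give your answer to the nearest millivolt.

Σ gᵢEᵢ = 3.8·(45.7) + 16·(-92.8) + 7.4·(-22.0) = -1473.94
Σ gᵢ = 3.8 + 16 + 7.4 = 27.2
Vm = -1473.94 / 27.2 = -54.19 mV

-54 mV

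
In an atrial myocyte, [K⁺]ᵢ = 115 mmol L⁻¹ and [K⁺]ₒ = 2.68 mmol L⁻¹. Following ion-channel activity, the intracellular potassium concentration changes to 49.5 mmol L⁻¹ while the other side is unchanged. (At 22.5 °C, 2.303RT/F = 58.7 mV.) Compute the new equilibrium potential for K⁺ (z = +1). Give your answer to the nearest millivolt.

-74 mV

After the shift: [K⁺]_out = 2.68, [K⁺]_in = 49.5 mmol L⁻¹.
E_new = (58.7/1)·log₁₀(2.68/49.5) = 58.70 · (-1.2665) = -74.34 mV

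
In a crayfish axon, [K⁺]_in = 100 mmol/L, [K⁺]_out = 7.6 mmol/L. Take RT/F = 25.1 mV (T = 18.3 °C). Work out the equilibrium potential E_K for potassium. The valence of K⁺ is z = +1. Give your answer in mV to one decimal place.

-64.7 mV

E = (25.1/z) · ln([K⁺]_out/[K⁺]_in) with z = +1.
= (25.1/1) · ln(7.6/100) = 25.10 · ln(0.076)
= 25.10 · (-2.5770) = -64.68 mV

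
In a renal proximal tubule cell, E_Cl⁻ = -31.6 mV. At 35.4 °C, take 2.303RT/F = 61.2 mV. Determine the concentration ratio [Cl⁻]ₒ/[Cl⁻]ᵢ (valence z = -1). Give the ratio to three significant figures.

log₁₀([out]/[in]) = E·z/(61.2) = -31.6 × -1 / 61.2 = 0.5163
[out]/[in] = 10^(0.5163) = 3.284

3.28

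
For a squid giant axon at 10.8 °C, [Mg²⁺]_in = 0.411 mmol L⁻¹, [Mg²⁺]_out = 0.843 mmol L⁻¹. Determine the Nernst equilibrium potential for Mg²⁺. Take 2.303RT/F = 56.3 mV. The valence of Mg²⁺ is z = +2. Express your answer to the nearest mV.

9 mV

E = (56.3/z) · log₁₀([Mg²⁺]_out/[Mg²⁺]_in) with z = +2.
= (56.3/2) · log₁₀(0.843/0.411) = 28.15 · log₁₀(2.051)
= 28.15 · (0.3120) = 8.78 mV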